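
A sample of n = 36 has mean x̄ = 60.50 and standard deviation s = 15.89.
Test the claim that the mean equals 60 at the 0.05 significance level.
One-sample t-test:
H₀: μ = 60
H₁: μ ≠ 60
df = n - 1 = 35
t = (x̄ - μ₀) / (s/√n) = (60.50 - 60) / (15.89/√36) = 0.189
p-value = 0.8513

Since p-value > α = 0.05, we fail to reject H₀.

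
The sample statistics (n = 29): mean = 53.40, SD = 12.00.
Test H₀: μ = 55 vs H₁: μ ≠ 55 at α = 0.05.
One-sample t-test:
H₀: μ = 55
H₁: μ ≠ 55
df = n - 1 = 28
t = (x̄ - μ₀) / (s/√n) = (53.40 - 55) / (12.00/√29) = -0.718
p-value = 0.4787

Since p-value > α = 0.05, we fail to reject H₀.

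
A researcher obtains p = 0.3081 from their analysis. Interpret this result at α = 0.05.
Since p = 0.3081 > α = 0.05, fail to reject H₀.
There is insufficient evidence to reject the null hypothesis; the result is not statistically significant at the 0.05 level.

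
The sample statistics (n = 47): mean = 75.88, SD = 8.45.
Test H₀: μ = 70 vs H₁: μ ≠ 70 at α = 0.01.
One-sample t-test:
H₀: μ = 70
H₁: μ ≠ 70
df = n - 1 = 46
t = (x̄ - μ₀) / (s/√n) = (75.88 - 70) / (8.45/√47) = 4.771
p-value < 0.0001

Since p-value < α = 0.01, we reject H₀.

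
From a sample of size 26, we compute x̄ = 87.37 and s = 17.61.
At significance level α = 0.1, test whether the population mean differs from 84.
One-sample t-test:
H₀: μ = 84
H₁: μ ≠ 84
df = n - 1 = 25
t = (x̄ - μ₀) / (s/√n) = (87.37 - 84) / (17.61/√26) = 0.976
p-value = 0.3385

Since p-value > α = 0.1, we fail to reject H₀.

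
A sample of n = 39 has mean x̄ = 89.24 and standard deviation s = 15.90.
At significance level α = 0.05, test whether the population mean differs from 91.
One-sample t-test:
H₀: μ = 91
H₁: μ ≠ 91
df = n - 1 = 38
t = (x̄ - μ₀) / (s/√n) = (89.24 - 91) / (15.90/√39) = -0.691
p-value = 0.4936

Since p-value > α = 0.05, we fail to reject H₀.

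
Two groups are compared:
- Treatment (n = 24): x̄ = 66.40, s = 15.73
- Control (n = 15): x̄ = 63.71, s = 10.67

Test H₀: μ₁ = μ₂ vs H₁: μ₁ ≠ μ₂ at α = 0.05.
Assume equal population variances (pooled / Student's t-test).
Student's two-sample t-test (equal variances):
H₀: μ₁ = μ₂
H₁: μ₁ ≠ μ₂
df = n₁ + n₂ - 2 = 37
Pooled variance s_p² = [(n₁-1)s₁² + (n₂-1)s₂²] / (n₁ + n₂ - 2) = [(23)(15.73²) + (14)(10.67²)] / 37 = 196.8876
SE = √(s_p²(1/n₁ + 1/n₂)) = √(196.8876 × (1/24 + 1/15)) = 4.6184
t = (x̄₁ - x̄₂) / SE = (66.40 - 63.71) / 4.6184 = 2.69 / 4.6184 = 0.582
p-value = 0.5638

Since p-value > α = 0.05, we fail to reject H₀.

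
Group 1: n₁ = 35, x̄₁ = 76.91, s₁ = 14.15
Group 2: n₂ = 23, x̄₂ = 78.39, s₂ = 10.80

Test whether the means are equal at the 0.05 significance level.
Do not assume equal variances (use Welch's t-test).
Welch's two-sample t-test:
H₀: μ₁ = μ₂
H₁: μ₁ ≠ μ₂
s₁²/n₁ = 14.15²/35 = 5.7206,  s₂²/n₂ = 10.80²/23 = 5.0713
SE = √(s₁²/n₁ + s₂²/n₂) = √(5.7206 + 5.0713) = 3.2851
df (Welch-Satterthwaite) = (s₁²/n₁ + s₂²/n₂)² / [(s₁²/n₁)²/(n₁-1) + (s₂²/n₂)²/(n₂-1)] ≈ 54.64
t = (x̄₁ - x̄₂) / SE = (76.91 - 78.39) / 3.2851 = -1.48 / 3.2851 = -0.451
p-value = 0.6541

Since p-value > α = 0.05, we fail to reject H₀.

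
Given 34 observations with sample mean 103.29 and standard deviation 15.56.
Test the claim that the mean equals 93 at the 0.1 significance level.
One-sample t-test:
H₀: μ = 93
H₁: μ ≠ 93
df = n - 1 = 33
t = (x̄ - μ₀) / (s/√n) = (103.29 - 93) / (15.56/√34) = 3.856
p-value = 0.0005

Since p-value < α = 0.1, we reject H₀.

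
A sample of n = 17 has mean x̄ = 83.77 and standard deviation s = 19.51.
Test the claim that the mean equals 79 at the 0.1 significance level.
One-sample t-test:
H₀: μ = 79
H₁: μ ≠ 79
df = n - 1 = 16
t = (x̄ - μ₀) / (s/√n) = (83.77 - 79) / (19.51/√17) = 1.008
p-value = 0.3284

Since p-value > α = 0.1, we fail to reject H₀.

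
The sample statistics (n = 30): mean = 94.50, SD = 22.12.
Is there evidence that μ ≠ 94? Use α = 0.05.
One-sample t-test:
H₀: μ = 94
H₁: μ ≠ 94
df = n - 1 = 29
t = (x̄ - μ₀) / (s/√n) = (94.50 - 94) / (22.12/√30) = 0.124
p-value = 0.9023

Since p-value > α = 0.05, we fail to reject H₀.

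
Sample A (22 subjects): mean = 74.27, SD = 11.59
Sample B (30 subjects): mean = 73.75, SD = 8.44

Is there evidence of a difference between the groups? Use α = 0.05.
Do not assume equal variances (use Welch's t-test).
Welch's two-sample t-test:
H₀: μ₁ = μ₂
H₁: μ₁ ≠ μ₂
s₁²/n₁ = 11.59²/22 = 6.1058,  s₂²/n₂ = 8.44²/30 = 2.3745
SE = √(s₁²/n₁ + s₂²/n₂) = √(6.1058 + 2.3745) = 2.9121
df (Welch-Satterthwaite) = (s₁²/n₁ + s₂²/n₂)² / [(s₁²/n₁)²/(n₁-1) + (s₂²/n₂)²/(n₂-1)] ≈ 36.51
t = (x̄₁ - x̄₂) / SE = (74.27 - 73.75) / 2.9121 = 0.52 / 2.9121 = 0.179
p-value = 0.8593

Since p-value > α = 0.05, we fail to reject H₀.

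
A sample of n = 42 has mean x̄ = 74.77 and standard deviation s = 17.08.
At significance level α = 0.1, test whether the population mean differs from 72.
One-sample t-test:
H₀: μ = 72
H₁: μ ≠ 72
df = n - 1 = 41
t = (x̄ - μ₀) / (s/√n) = (74.77 - 72) / (17.08/√42) = 1.051
p-value = 0.2994

Since p-value > α = 0.1, we fail to reject H₀.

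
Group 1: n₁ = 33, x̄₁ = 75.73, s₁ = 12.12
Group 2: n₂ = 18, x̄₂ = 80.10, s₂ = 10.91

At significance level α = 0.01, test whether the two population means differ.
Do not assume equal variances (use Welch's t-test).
Welch's two-sample t-test:
H₀: μ₁ = μ₂
H₁: μ₁ ≠ μ₂
s₁²/n₁ = 12.12²/33 = 4.4513,  s₂²/n₂ = 10.91²/18 = 6.6127
SE = √(s₁²/n₁ + s₂²/n₂) = √(4.4513 + 6.6127) = 3.3263
df (Welch-Satterthwaite) = (s₁²/n₁ + s₂²/n₂)² / [(s₁²/n₁)²/(n₁-1) + (s₂²/n₂)²/(n₂-1)] ≈ 38.36
t = (x̄₁ - x̄₂) / SE = (75.73 - 80.10) / 3.3263 = -4.37 / 3.3263 = -1.314
p-value = 0.1967

Since p-value > α = 0.01, we fail to reject H₀.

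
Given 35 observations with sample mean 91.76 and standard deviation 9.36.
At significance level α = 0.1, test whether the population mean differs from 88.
One-sample t-test:
H₀: μ = 88
H₁: μ ≠ 88
df = n - 1 = 34
t = (x̄ - μ₀) / (s/√n) = (91.76 - 88) / (9.36/√35) = 2.377
p-value = 0.0232

Since p-value < α = 0.1, we reject H₀.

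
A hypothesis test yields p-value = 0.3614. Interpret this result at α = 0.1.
Since p = 0.3614 > α = 0.1, fail to reject H₀.
There is insufficient evidence to reject the null hypothesis; the result is not statistically significant at the 0.1 level.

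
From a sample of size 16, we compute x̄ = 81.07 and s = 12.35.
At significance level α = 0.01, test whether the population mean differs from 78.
One-sample t-test:
H₀: μ = 78
H₁: μ ≠ 78
df = n - 1 = 15
t = (x̄ - μ₀) / (s/√n) = (81.07 - 78) / (12.35/√16) = 0.994
p-value = 0.3358

Since p-value > α = 0.01, we fail to reject H₀.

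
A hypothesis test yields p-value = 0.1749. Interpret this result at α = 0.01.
Since p = 0.1749 > α = 0.01, fail to reject H₀.
There is insufficient evidence to reject the null hypothesis; the result is not statistically significant at the 0.01 level.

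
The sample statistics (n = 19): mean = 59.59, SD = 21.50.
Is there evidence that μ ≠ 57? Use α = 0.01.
One-sample t-test:
H₀: μ = 57
H₁: μ ≠ 57
df = n - 1 = 18
t = (x̄ - μ₀) / (s/√n) = (59.59 - 57) / (21.50/√19) = 0.525
p-value = 0.6059

Since p-value > α = 0.01, we fail to reject H₀.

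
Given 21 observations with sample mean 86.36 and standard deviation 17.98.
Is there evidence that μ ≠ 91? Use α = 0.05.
One-sample t-test:
H₀: μ = 91
H₁: μ ≠ 91
df = n - 1 = 20
t = (x̄ - μ₀) / (s/√n) = (86.36 - 91) / (17.98/√21) = -1.183
p-value = 0.2508

Since p-value > α = 0.05, we fail to reject H₀.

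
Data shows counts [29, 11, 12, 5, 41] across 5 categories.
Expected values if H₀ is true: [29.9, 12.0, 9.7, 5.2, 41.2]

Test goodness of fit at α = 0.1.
Chi-square goodness of fit test:
H₀: observed counts match expected distribution
H₁: observed counts differ from expected distribution
df = k - 1 = 4
χ² = Σ(O - E)²/E
   = (29 - 29.9)²/29.9 + (11 - 12.0)²/12.0 + (12 - 9.7)²/9.7 + (5 - 5.2)²/5.2 + (41 - 41.2)²/41.2
   = 0.027 + 0.083 + 0.545 + 0.008 + 0.001
   = 0.66
p-value = 0.9556

Since p-value > α = 0.1, we fail to reject H₀.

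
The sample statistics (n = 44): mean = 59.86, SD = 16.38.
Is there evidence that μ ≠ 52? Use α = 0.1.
One-sample t-test:
H₀: μ = 52
H₁: μ ≠ 52
df = n - 1 = 43
t = (x̄ - μ₀) / (s/√n) = (59.86 - 52) / (16.38/√44) = 3.183
p-value = 0.0027

Since p-value < α = 0.1, we reject H₀.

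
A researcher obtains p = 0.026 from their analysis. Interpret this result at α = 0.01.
Since p = 0.026 > α = 0.01, fail to reject H₀.
There is insufficient evidence to reject the null hypothesis; the result is not statistically significant at the 0.01 level.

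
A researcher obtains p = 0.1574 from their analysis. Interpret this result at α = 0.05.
Since p = 0.1574 > α = 0.05, fail to reject H₀.
There is insufficient evidence to reject the null hypothesis; the result is not statistically significant at the 0.05 level.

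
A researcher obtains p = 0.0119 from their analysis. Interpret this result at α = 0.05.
Since p = 0.0119 < α = 0.05, reject H₀.
There is sufficient evidence to reject the null hypothesis; the result is statistically significant at the 0.05 level.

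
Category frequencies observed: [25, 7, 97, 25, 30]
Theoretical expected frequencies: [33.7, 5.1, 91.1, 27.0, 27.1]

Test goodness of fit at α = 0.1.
Chi-square goodness of fit test:
H₀: observed counts match expected distribution
H₁: observed counts differ from expected distribution
df = k - 1 = 4
χ² = Σ(O - E)²/E
   = (25 - 33.7)²/33.7 + (7 - 5.1)²/5.1 + (97 - 91.1)²/91.1 + (25 - 27.0)²/27.0 + (30 - 27.1)²/27.1
   = 2.246 + 0.708 + 0.382 + 0.148 + 0.310
   = 3.79
p-value = 0.4345

Since p-value > α = 0.1, we fail to reject H₀.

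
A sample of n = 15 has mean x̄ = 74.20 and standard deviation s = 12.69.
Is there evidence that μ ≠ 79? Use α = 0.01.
One-sample t-test:
H₀: μ = 79
H₁: μ ≠ 79
df = n - 1 = 14
t = (x̄ - μ₀) / (s/√n) = (74.20 - 79) / (12.69/√15) = -1.465
p-value = 0.1650

Since p-value > α = 0.01, we fail to reject H₀.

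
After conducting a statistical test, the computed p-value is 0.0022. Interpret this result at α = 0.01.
Since p = 0.0022 < α = 0.01, reject H₀.
There is sufficient evidence to reject the null hypothesis; the result is statistically significant at the 0.01 level.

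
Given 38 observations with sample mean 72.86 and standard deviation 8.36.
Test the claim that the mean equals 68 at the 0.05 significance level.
One-sample t-test:
H₀: μ = 68
H₁: μ ≠ 68
df = n - 1 = 37
t = (x̄ - μ₀) / (s/√n) = (72.86 - 68) / (8.36/√38) = 3.584
p-value = 0.0010

Since p-value < α = 0.05, we reject H₀.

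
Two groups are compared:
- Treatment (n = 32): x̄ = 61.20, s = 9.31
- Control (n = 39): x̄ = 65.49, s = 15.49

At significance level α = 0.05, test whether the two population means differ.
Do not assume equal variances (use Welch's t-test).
Welch's two-sample t-test:
H₀: μ₁ = μ₂
H₁: μ₁ ≠ μ₂
s₁²/n₁ = 9.31²/32 = 2.7086,  s₂²/n₂ = 15.49²/39 = 6.1523
SE = √(s₁²/n₁ + s₂²/n₂) = √(2.7086 + 6.1523) = 2.9767
df (Welch-Satterthwaite) = (s₁²/n₁ + s₂²/n₂)² / [(s₁²/n₁)²/(n₁-1) + (s₂²/n₂)²/(n₂-1)] ≈ 63.69
t = (x̄₁ - x̄₂) / SE = (61.20 - 65.49) / 2.9767 = -4.29 / 2.9767 = -1.441
p-value = 0.1544

Since p-value > α = 0.05, we fail to reject H₀.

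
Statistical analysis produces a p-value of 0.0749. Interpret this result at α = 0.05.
Since p = 0.0749 > α = 0.05, fail to reject H₀.
There is insufficient evidence to reject the null hypothesis; the result is not statistically significant at the 0.05 level.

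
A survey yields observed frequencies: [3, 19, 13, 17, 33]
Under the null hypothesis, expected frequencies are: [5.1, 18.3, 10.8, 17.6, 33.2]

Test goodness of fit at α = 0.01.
Chi-square goodness of fit test:
H₀: observed counts match expected distribution
H₁: observed counts differ from expected distribution
df = k - 1 = 4
χ² = Σ(O - E)²/E
   = (3 - 5.1)²/5.1 + (19 - 18.3)²/18.3 + (13 - 10.8)²/10.8 + (17 - 17.6)²/17.6 + (33 - 33.2)²/33.2
   = 0.865 + 0.027 + 0.448 + 0.020 + 0.001
   = 1.36
p-value = 0.8509

Since p-value > α = 0.01, we fail to reject H₀.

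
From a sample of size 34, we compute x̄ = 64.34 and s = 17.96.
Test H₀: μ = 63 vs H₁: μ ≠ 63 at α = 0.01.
One-sample t-test:
H₀: μ = 63
H₁: μ ≠ 63
df = n - 1 = 33
t = (x̄ - μ₀) / (s/√n) = (64.34 - 63) / (17.96/√34) = 0.435
p-value = 0.6664

Since p-value > α = 0.01, we fail to reject H₀.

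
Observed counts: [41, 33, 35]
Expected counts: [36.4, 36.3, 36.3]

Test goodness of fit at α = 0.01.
Chi-square goodness of fit test:
H₀: observed counts match expected distribution
H₁: observed counts differ from expected distribution
df = k - 1 = 2
χ² = Σ(O - E)²/E
   = (41 - 36.4)²/36.4 + (33 - 36.3)²/36.3 + (35 - 36.3)²/36.3
   = 0.581 + 0.300 + 0.047
   = 0.93
p-value = 0.6288

Since p-value > α = 0.01, we fail to reject H₀.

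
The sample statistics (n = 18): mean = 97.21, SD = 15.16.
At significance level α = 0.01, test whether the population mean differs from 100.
One-sample t-test:
H₀: μ = 100
H₁: μ ≠ 100
df = n - 1 = 17
t = (x̄ - μ₀) / (s/√n) = (97.21 - 100) / (15.16/√18) = -0.781
p-value = 0.4457

Since p-value > α = 0.01, we fail to reject H₀.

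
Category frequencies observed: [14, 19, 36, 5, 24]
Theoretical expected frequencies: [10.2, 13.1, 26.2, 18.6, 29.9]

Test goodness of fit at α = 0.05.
Chi-square goodness of fit test:
H₀: observed counts match expected distribution
H₁: observed counts differ from expected distribution
df = k - 1 = 4
χ² = Σ(O - E)²/E
   = (14 - 10.2)²/10.2 + (19 - 13.1)²/13.1 + (36 - 26.2)²/26.2 + (5 - 18.6)²/18.6 + (24 - 29.9)²/29.9
   = 1.416 + 2.657 + 3.666 + 9.944 + 1.164
   = 18.85
p-value = 0.0008

Since p-value < α = 0.05, we reject H₀.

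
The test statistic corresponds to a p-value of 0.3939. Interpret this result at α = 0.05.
Since p = 0.3939 > α = 0.05, fail to reject H₀.
There is insufficient evidence to reject the null hypothesis; the result is not statistically significant at the 0.05 level.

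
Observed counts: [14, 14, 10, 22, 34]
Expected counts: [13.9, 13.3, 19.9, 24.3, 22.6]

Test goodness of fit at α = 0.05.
Chi-square goodness of fit test:
H₀: observed counts match expected distribution
H₁: observed counts differ from expected distribution
df = k - 1 = 4
χ² = Σ(O - E)²/E
   = (14 - 13.9)²/13.9 + (14 - 13.3)²/13.3 + (10 - 19.9)²/19.9 + (22 - 24.3)²/24.3 + (34 - 22.6)²/22.6
   = 0.001 + 0.037 + 4.925 + 0.218 + 5.750
   = 10.93
p-value = 0.0274

Since p-value < α = 0.05, we reject H₀.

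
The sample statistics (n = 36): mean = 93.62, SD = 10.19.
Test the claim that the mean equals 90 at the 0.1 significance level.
One-sample t-test:
H₀: μ = 90
H₁: μ ≠ 90
df = n - 1 = 35
t = (x̄ - μ₀) / (s/√n) = (93.62 - 90) / (10.19/√36) = 2.132
p-value = 0.0401

Since p-value < α = 0.1, we reject H₀.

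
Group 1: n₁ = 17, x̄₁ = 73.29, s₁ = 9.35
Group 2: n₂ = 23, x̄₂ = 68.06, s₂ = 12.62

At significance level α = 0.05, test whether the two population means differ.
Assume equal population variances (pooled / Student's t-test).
Student's two-sample t-test (equal variances):
H₀: μ₁ = μ₂
H₁: μ₁ ≠ μ₂
df = n₁ + n₂ - 2 = 38
Pooled variance s_p² = [(n₁-1)s₁² + (n₂-1)s₂²] / (n₁ + n₂ - 2) = [(16)(9.35²) + (22)(12.62²)] / 38 = 129.0152
SE = √(s_p²(1/n₁ + 1/n₂)) = √(129.0152 × (1/17 + 1/23)) = 3.6330
t = (x̄₁ - x̄₂) / SE = (73.29 - 68.06) / 3.6330 = 5.23 / 3.6330 = 1.440
p-value = 0.1582

Since p-value > α = 0.05, we fail to reject H₀.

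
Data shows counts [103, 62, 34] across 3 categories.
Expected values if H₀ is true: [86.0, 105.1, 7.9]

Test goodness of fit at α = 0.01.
Chi-square goodness of fit test:
H₀: observed counts match expected distribution
H₁: observed counts differ from expected distribution
df = k - 1 = 2
χ² = Σ(O - E)²/E
   = (103 - 86.0)²/86.0 + (62 - 105.1)²/105.1 + (34 - 7.9)²/7.9
   = 3.360 + 17.675 + 86.229
   = 107.26
p-value < 0.0001

Since p-value < α = 0.01, we reject H₀.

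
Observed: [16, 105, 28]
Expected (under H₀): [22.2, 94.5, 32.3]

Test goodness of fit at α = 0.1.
Chi-square goodness of fit test:
H₀: observed counts match expected distribution
H₁: observed counts differ from expected distribution
df = k - 1 = 2
χ² = Σ(O - E)²/E
   = (16 - 22.2)²/22.2 + (105 - 94.5)²/94.5 + (28 - 32.3)²/32.3
   = 1.732 + 1.167 + 0.572
   = 3.47
p-value = 0.1763

Since p-value > α = 0.1, we fail to reject H₀.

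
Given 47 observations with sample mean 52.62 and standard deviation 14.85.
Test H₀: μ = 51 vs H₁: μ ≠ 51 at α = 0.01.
One-sample t-test:
H₀: μ = 51
H₁: μ ≠ 51
df = n - 1 = 46
t = (x̄ - μ₀) / (s/√n) = (52.62 - 51) / (14.85/√47) = 0.748
p-value = 0.4583

Since p-value > α = 0.01, we fail to reject H₀.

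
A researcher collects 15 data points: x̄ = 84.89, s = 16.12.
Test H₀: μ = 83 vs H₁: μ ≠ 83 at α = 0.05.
One-sample t-test:
H₀: μ = 83
H₁: μ ≠ 83
df = n - 1 = 14
t = (x̄ - μ₀) / (s/√n) = (84.89 - 83) / (16.12/√15) = 0.454
p-value = 0.6567

Since p-value > α = 0.05, we fail to reject H₀.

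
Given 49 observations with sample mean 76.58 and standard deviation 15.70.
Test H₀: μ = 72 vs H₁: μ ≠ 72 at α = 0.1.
One-sample t-test:
H₀: μ = 72
H₁: μ ≠ 72
df = n - 1 = 48
t = (x̄ - μ₀) / (s/√n) = (76.58 - 72) / (15.70/√49) = 2.042
p-value = 0.0467

Since p-value < α = 0.1, we reject H₀.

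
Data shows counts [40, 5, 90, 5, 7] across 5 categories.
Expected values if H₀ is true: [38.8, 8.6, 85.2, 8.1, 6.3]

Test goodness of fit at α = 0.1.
Chi-square goodness of fit test:
H₀: observed counts match expected distribution
H₁: observed counts differ from expected distribution
df = k - 1 = 4
χ² = Σ(O - E)²/E
   = (40 - 38.8)²/38.8 + (5 - 8.6)²/8.6 + (90 - 85.2)²/85.2 + (5 - 8.1)²/8.1 + (7 - 6.3)²/6.3
   = 0.037 + 1.507 + 0.270 + 1.186 + 0.078
   = 3.08
p-value = 0.5447

Since p-value > α = 0.1, we fail to reject H₀.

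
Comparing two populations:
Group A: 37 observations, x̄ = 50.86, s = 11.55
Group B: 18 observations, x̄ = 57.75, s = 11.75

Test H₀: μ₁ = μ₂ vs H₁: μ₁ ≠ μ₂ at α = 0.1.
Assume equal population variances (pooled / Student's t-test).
Student's two-sample t-test (equal variances):
H₀: μ₁ = μ₂
H₁: μ₁ ≠ μ₂
df = n₁ + n₂ - 2 = 53
Pooled variance s_p² = [(n₁-1)s₁² + (n₂-1)s₂²] / (n₁ + n₂ - 2) = [(36)(11.55²) + (17)(11.75²)] / 53 = 134.8972
SE = √(s_p²(1/n₁ + 1/n₂)) = √(134.8972 × (1/37 + 1/18)) = 3.3377
t = (x̄₁ - x̄₂) / SE = (50.86 - 57.75) / 3.3377 = -6.89 / 3.3377 = -2.064
p-value = 0.0439

Since p-value < α = 0.1, we reject H₀.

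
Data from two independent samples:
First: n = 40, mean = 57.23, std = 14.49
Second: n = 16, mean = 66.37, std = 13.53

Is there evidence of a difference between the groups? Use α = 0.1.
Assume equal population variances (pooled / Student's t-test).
Student's two-sample t-test (equal variances):
H₀: μ₁ = μ₂
H₁: μ₁ ≠ μ₂
df = n₁ + n₂ - 2 = 54
Pooled variance s_p² = [(n₁-1)s₁² + (n₂-1)s₂²] / (n₁ + n₂ - 2) = [(39)(14.49²) + (15)(13.53²)] / 54 = 202.4881
SE = √(s_p²(1/n₁ + 1/n₂)) = √(202.4881 × (1/40 + 1/16)) = 4.2092
t = (x̄₁ - x̄₂) / SE = (57.23 - 66.37) / 4.2092 = -9.14 / 4.2092 = -2.171
p-value = 0.0343

Since p-value < α = 0.1, we reject H₀.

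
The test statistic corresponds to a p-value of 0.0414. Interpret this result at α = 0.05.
Since p = 0.0414 < α = 0.05, reject H₀.
There is sufficient evidence to reject the null hypothesis; the result is statistically significant at the 0.05 level.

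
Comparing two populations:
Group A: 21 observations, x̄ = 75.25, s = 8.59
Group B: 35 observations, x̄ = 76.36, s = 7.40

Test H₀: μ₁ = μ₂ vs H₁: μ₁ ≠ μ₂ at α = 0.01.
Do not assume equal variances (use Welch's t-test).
Welch's two-sample t-test:
H₀: μ₁ = μ₂
H₁: μ₁ ≠ μ₂
s₁²/n₁ = 8.59²/21 = 3.5137,  s₂²/n₂ = 7.40²/35 = 1.5646
SE = √(s₁²/n₁ + s₂²/n₂) = √(3.5137 + 1.5646) = 2.2535
df (Welch-Satterthwaite) = (s₁²/n₁ + s₂²/n₂)² / [(s₁²/n₁)²/(n₁-1) + (s₂²/n₂)²/(n₂-1)] ≈ 37.41
t = (x̄₁ - x̄₂) / SE = (75.25 - 76.36) / 2.2535 = -1.11 / 2.2535 = -0.493
p-value = 0.6252

Since p-value > α = 0.01, we fail to reject H₀.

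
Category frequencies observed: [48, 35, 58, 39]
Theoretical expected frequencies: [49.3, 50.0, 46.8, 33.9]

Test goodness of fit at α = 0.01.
Chi-square goodness of fit test:
H₀: observed counts match expected distribution
H₁: observed counts differ from expected distribution
df = k - 1 = 3
χ² = Σ(O - E)²/E
   = (48 - 49.3)²/49.3 + (35 - 50.0)²/50.0 + (58 - 46.8)²/46.8 + (39 - 33.9)²/33.9
   = 0.034 + 4.500 + 2.680 + 0.767
   = 7.98
p-value = 0.0464

Since p-value > α = 0.01, we fail to reject H₀.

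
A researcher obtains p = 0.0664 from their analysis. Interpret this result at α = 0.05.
Since p = 0.0664 > α = 0.05, fail to reject H₀.
There is insufficient evidence to reject the null hypothesis; the result is not statistically significant at the 0.05 level.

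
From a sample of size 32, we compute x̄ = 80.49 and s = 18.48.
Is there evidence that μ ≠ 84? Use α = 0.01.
One-sample t-test:
H₀: μ = 84
H₁: μ ≠ 84
df = n - 1 = 31
t = (x̄ - μ₀) / (s/√n) = (80.49 - 84) / (18.48/√32) = -1.074
p-value = 0.2909

Since p-value > α = 0.01, we fail to reject H₀.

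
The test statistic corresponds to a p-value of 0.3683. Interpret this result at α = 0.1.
Since p = 0.3683 > α = 0.1, fail to reject H₀.
There is insufficient evidence to reject the null hypothesis; the result is not statistically significant at the 0.1 level.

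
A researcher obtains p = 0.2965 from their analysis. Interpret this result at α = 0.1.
Since p = 0.2965 > α = 0.1, fail to reject H₀.
There is insufficient evidence to reject the null hypothesis; the result is not statistically significant at the 0.1 level.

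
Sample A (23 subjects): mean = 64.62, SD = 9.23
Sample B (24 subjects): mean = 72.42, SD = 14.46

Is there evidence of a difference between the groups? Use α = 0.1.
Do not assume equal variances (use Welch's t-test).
Welch's two-sample t-test:
H₀: μ₁ = μ₂
H₁: μ₁ ≠ μ₂
s₁²/n₁ = 9.23²/23 = 3.7040,  s₂²/n₂ = 14.46²/24 = 8.7122
SE = √(s₁²/n₁ + s₂²/n₂) = √(3.7040 + 8.7122) = 3.5237
df (Welch-Satterthwaite) = (s₁²/n₁ + s₂²/n₂)² / [(s₁²/n₁)²/(n₁-1) + (s₂²/n₂)²/(n₂-1)] ≈ 39.29
t = (x̄₁ - x̄₂) / SE = (64.62 - 72.42) / 3.5237 = -7.80 / 3.5237 = -2.214
p-value = 0.0327

Since p-value < α = 0.1, we reject H₀.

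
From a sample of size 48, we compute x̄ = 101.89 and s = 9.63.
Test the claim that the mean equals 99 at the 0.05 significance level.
One-sample t-test:
H₀: μ = 99
H₁: μ ≠ 99
df = n - 1 = 47
t = (x̄ - μ₀) / (s/√n) = (101.89 - 99) / (9.63/√48) = 2.079
p-value = 0.0431

Since p-value < α = 0.05, we reject H₀.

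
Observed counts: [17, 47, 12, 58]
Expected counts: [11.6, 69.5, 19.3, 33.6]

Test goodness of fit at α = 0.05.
Chi-square goodness of fit test:
H₀: observed counts match expected distribution
H₁: observed counts differ from expected distribution
df = k - 1 = 3
χ² = Σ(O - E)²/E
   = (17 - 11.6)²/11.6 + (47 - 69.5)²/69.5 + (12 - 19.3)²/19.3 + (58 - 33.6)²/33.6
   = 2.514 + 7.284 + 2.761 + 17.719
   = 30.28
p-value < 0.0001

Since p-value < α = 0.05, we reject H₀.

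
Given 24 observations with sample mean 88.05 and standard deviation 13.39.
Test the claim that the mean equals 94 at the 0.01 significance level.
One-sample t-test:
H₀: μ = 94
H₁: μ ≠ 94
df = n - 1 = 23
t = (x̄ - μ₀) / (s/√n) = (88.05 - 94) / (13.39/√24) = -2.177
p-value = 0.0400

Since p-value > α = 0.01, we fail to reject H₀.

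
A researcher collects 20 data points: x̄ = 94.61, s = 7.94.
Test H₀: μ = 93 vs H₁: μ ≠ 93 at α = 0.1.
One-sample t-test:
H₀: μ = 93
H₁: μ ≠ 93
df = n - 1 = 19
t = (x̄ - μ₀) / (s/√n) = (94.61 - 93) / (7.94/√20) = 0.907
p-value = 0.3759

Since p-value > α = 0.1, we fail to reject H₀.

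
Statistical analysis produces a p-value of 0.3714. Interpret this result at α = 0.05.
Since p = 0.3714 > α = 0.05, fail to reject H₀.
There is insufficient evidence to reject the null hypothesis; the result is not statistically significant at the 0.05 level.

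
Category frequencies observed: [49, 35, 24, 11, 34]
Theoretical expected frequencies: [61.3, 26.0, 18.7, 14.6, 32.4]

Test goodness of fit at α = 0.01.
Chi-square goodness of fit test:
H₀: observed counts match expected distribution
H₁: observed counts differ from expected distribution
df = k - 1 = 4
χ² = Σ(O - E)²/E
   = (49 - 61.3)²/61.3 + (35 - 26.0)²/26.0 + (24 - 18.7)²/18.7 + (11 - 14.6)²/14.6 + (34 - 32.4)²/32.4
   = 2.468 + 3.115 + 1.502 + 0.888 + 0.079
   = 8.05
p-value = 0.0897

Since p-value > α = 0.01, we fail to reject H₀.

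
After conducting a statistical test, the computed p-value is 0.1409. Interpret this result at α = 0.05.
Since p = 0.1409 > α = 0.05, fail to reject H₀.
There is insufficient evidence to reject the null hypothesis; the result is not statistically significant at the 0.05 level.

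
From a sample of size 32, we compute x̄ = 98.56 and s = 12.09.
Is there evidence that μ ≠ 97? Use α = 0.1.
One-sample t-test:
H₀: μ = 97
H₁: μ ≠ 97
df = n - 1 = 31
t = (x̄ - μ₀) / (s/√n) = (98.56 - 97) / (12.09/√32) = 0.730
p-value = 0.4709

Since p-value > α = 0.1, we fail to reject H₀.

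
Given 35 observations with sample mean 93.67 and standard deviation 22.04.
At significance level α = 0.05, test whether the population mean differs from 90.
One-sample t-test:
H₀: μ = 90
H₁: μ ≠ 90
df = n - 1 = 34
t = (x̄ - μ₀) / (s/√n) = (93.67 - 90) / (22.04/√35) = 0.985
p-value = 0.3315

Since p-value > α = 0.05, we fail to reject H₀.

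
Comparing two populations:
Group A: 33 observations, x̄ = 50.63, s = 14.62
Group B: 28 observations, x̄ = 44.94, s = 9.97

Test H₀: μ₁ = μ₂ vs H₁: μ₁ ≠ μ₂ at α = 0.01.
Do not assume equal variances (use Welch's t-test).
Welch's two-sample t-test:
H₀: μ₁ = μ₂
H₁: μ₁ ≠ μ₂
s₁²/n₁ = 14.62²/33 = 6.4771,  s₂²/n₂ = 9.97²/28 = 3.5500
SE = √(s₁²/n₁ + s₂²/n₂) = √(6.4771 + 3.5500) = 3.1666
df (Welch-Satterthwaite) = (s₁²/n₁ + s₂²/n₂)² / [(s₁²/n₁)²/(n₁-1) + (s₂²/n₂)²/(n₂-1)] ≈ 56.56
t = (x̄₁ - x̄₂) / SE = (50.63 - 44.94) / 3.1666 = 5.69 / 3.1666 = 1.797
p-value = 0.0777

Since p-value > α = 0.01, we fail to reject H₀.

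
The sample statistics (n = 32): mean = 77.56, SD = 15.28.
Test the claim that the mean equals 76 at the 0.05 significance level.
One-sample t-test:
H₀: μ = 76
H₁: μ ≠ 76
df = n - 1 = 31
t = (x̄ - μ₀) / (s/√n) = (77.56 - 76) / (15.28/√32) = 0.578
p-value = 0.5678

Since p-value > α = 0.05, we fail to reject H₀.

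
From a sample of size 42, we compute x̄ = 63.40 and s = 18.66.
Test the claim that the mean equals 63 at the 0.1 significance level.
One-sample t-test:
H₀: μ = 63
H₁: μ ≠ 63
df = n - 1 = 41
t = (x̄ - μ₀) / (s/√n) = (63.40 - 63) / (18.66/√42) = 0.139
p-value = 0.8902

Since p-value > α = 0.1, we fail to reject H₀.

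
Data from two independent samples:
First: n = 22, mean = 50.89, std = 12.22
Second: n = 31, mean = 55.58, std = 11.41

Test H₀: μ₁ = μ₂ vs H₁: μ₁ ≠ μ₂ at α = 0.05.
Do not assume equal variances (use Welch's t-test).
Welch's two-sample t-test:
H₀: μ₁ = μ₂
H₁: μ₁ ≠ μ₂
s₁²/n₁ = 12.22²/22 = 6.7877,  s₂²/n₂ = 11.41²/31 = 4.1996
SE = √(s₁²/n₁ + s₂²/n₂) = √(6.7877 + 4.1996) = 3.3147
df (Welch-Satterthwaite) = (s₁²/n₁ + s₂²/n₂)² / [(s₁²/n₁)²/(n₁-1) + (s₂²/n₂)²/(n₂-1)] ≈ 43.40
t = (x̄₁ - x̄₂) / SE = (50.89 - 55.58) / 3.3147 = -4.69 / 3.3147 = -1.415
p-value = 0.1642

Since p-value > α = 0.05, we fail to reject H₀.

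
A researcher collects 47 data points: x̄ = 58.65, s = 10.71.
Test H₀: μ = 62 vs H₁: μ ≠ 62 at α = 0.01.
One-sample t-test:
H₀: μ = 62
H₁: μ ≠ 62
df = n - 1 = 46
t = (x̄ - μ₀) / (s/√n) = (58.65 - 62) / (10.71/√47) = -2.144
p-value = 0.0373

Since p-value > α = 0.01, we fail to reject H₀.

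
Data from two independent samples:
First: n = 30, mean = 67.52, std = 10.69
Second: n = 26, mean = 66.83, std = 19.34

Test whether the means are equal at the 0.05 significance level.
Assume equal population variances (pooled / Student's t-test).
Student's two-sample t-test (equal variances):
H₀: μ₁ = μ₂
H₁: μ₁ ≠ μ₂
df = n₁ + n₂ - 2 = 54
Pooled variance s_p² = [(n₁-1)s₁² + (n₂-1)s₂²] / (n₁ + n₂ - 2) = [(29)(10.69²) + (25)(19.34²)] / 54 = 234.5351
SE = √(s_p²(1/n₁ + 1/n₂)) = √(234.5351 × (1/30 + 1/26)) = 4.1035
t = (x̄₁ - x̄₂) / SE = (67.52 - 66.83) / 4.1035 = 0.69 / 4.1035 = 0.168
p-value = 0.8671

Since p-value > α = 0.05, we fail to reject H₀.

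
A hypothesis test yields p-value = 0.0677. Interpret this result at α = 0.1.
Since p = 0.0677 < α = 0.1, reject H₀.
There is sufficient evidence to reject the null hypothesis; the result is statistically significant at the 0.1 level.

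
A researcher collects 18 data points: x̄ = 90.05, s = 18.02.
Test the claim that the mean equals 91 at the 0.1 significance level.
One-sample t-test:
H₀: μ = 91
H₁: μ ≠ 91
df = n - 1 = 17
t = (x̄ - μ₀) / (s/√n) = (90.05 - 91) / (18.02/√18) = -0.224
p-value = 0.8257

Since p-value > α = 0.1, we fail to reject H₀.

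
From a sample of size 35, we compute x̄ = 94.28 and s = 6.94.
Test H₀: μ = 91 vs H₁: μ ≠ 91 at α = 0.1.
One-sample t-test:
H₀: μ = 91
H₁: μ ≠ 91
df = n - 1 = 34
t = (x̄ - μ₀) / (s/√n) = (94.28 - 91) / (6.94/√35) = 2.796
p-value = 0.0084

Since p-value < α = 0.1, we reject H₀.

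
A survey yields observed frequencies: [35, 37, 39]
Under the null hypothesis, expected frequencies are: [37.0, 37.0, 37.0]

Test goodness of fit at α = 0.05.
Chi-square goodness of fit test:
H₀: observed counts match expected distribution
H₁: observed counts differ from expected distribution
df = k - 1 = 2
χ² = Σ(O - E)²/E
   = (35 - 37.0)²/37.0 + (37 - 37.0)²/37.0 + (39 - 37.0)²/37.0
   = 0.108 + 0.000 + 0.108
   = 0.22
p-value = 0.8975

Since p-value > α = 0.05, we fail to reject H₀.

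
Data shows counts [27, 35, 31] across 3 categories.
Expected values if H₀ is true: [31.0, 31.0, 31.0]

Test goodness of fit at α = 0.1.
Chi-square goodness of fit test:
H₀: observed counts match expected distribution
H₁: observed counts differ from expected distribution
df = k - 1 = 2
χ² = Σ(O - E)²/E
   = (27 - 31.0)²/31.0 + (35 - 31.0)²/31.0 + (31 - 31.0)²/31.0
   = 0.516 + 0.516 + 0.000
   = 1.03
p-value = 0.5968

Since p-value > α = 0.1, we fail to reject H₀.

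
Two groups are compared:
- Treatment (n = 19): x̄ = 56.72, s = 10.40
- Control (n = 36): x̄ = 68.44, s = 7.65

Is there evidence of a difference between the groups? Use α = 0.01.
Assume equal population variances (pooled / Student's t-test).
Student's two-sample t-test (equal variances):
H₀: μ₁ = μ₂
H₁: μ₁ ≠ μ₂
df = n₁ + n₂ - 2 = 53
Pooled variance s_p² = [(n₁-1)s₁² + (n₂-1)s₂²] / (n₁ + n₂ - 2) = [(18)(10.40²) + (35)(7.65²)] / 53 = 75.3805
SE = √(s_p²(1/n₁ + 1/n₂)) = √(75.3805 × (1/19 + 1/36)) = 2.4620
t = (x̄₁ - x̄₂) / SE = (56.72 - 68.44) / 2.4620 = -11.72 / 2.4620 = -4.760
p-value < 0.0001

Since p-value < α = 0.01, we reject H₀.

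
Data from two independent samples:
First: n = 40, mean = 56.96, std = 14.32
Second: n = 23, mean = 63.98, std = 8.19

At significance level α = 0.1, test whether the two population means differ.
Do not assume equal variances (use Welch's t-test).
Welch's two-sample t-test:
H₀: μ₁ = μ₂
H₁: μ₁ ≠ μ₂
s₁²/n₁ = 14.32²/40 = 5.1266,  s₂²/n₂ = 8.19²/23 = 2.9164
SE = √(s₁²/n₁ + s₂²/n₂) = √(5.1266 + 2.9164) = 2.8360
df (Welch-Satterthwaite) = (s₁²/n₁ + s₂²/n₂)² / [(s₁²/n₁)²/(n₁-1) + (s₂²/n₂)²/(n₂-1)] ≈ 61.00
t = (x̄₁ - x̄₂) / SE = (56.96 - 63.98) / 2.8360 = -7.02 / 2.8360 = -2.475
p-value = 0.0161

Since p-value < α = 0.1, we reject H₀.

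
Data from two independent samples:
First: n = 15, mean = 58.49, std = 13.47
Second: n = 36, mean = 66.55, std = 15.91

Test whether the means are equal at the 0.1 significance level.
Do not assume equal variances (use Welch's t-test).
Welch's two-sample t-test:
H₀: μ₁ = μ₂
H₁: μ₁ ≠ μ₂
s₁²/n₁ = 13.47²/15 = 12.0961,  s₂²/n₂ = 15.91²/36 = 7.0313
SE = √(s₁²/n₁ + s₂²/n₂) = √(12.0961 + 7.0313) = 4.3735
df (Welch-Satterthwaite) = (s₁²/n₁ + s₂²/n₂)² / [(s₁²/n₁)²/(n₁-1) + (s₂²/n₂)²/(n₂-1)] ≈ 30.84
t = (x̄₁ - x̄₂) / SE = (58.49 - 66.55) / 4.3735 = -8.06 / 4.3735 = -1.843
p-value = 0.0750

Since p-value < α = 0.1, we reject H₀.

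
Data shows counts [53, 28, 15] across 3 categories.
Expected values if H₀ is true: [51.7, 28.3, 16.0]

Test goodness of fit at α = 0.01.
Chi-square goodness of fit test:
H₀: observed counts match expected distribution
H₁: observed counts differ from expected distribution
df = k - 1 = 2
χ² = Σ(O - E)²/E
   = (53 - 51.7)²/51.7 + (28 - 28.3)²/28.3 + (15 - 16.0)²/16.0
   = 0.033 + 0.003 + 0.062
   = 0.10
p-value = 0.9520

Since p-value > α = 0.01, we fail to reject H₀.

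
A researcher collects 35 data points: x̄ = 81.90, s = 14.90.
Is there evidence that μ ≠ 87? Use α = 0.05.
One-sample t-test:
H₀: μ = 87
H₁: μ ≠ 87
df = n - 1 = 34
t = (x̄ - μ₀) / (s/√n) = (81.90 - 87) / (14.90/√35) = -2.025
p-value = 0.0508

Since p-value > α = 0.05, we fail to reject H₀.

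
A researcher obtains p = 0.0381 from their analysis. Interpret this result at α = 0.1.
Since p = 0.0381 < α = 0.1, reject H₀.
There is sufficient evidence to reject the null hypothesis; the result is statistically significant at the 0.1 level.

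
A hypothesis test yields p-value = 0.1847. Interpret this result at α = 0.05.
Since p = 0.1847 > α = 0.05, fail to reject H₀.
There is insufficient evidence to reject the null hypothesis; the result is not statistically significant at the 0.05 level.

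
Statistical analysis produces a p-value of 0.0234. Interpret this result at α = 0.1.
Since p = 0.0234 < α = 0.1, reject H₀.
There is sufficient evidence to reject the null hypothesis; the result is statistically significant at the 0.1 level.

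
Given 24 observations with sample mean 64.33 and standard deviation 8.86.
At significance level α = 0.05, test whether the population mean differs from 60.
One-sample t-test:
H₀: μ = 60
H₁: μ ≠ 60
df = n - 1 = 23
t = (x̄ - μ₀) / (s/√n) = (64.33 - 60) / (8.86/√24) = 2.394
p-value = 0.0252

Since p-value < α = 0.05, we reject H₀.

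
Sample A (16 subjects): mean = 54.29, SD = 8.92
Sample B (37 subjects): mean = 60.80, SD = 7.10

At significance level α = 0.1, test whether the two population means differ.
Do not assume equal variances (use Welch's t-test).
Welch's two-sample t-test:
H₀: μ₁ = μ₂
H₁: μ₁ ≠ μ₂
s₁²/n₁ = 8.92²/16 = 4.9729,  s₂²/n₂ = 7.10²/37 = 1.3624
SE = √(s₁²/n₁ + s₂²/n₂) = √(4.9729 + 1.3624) = 2.5170
df (Welch-Satterthwaite) = (s₁²/n₁ + s₂²/n₂)² / [(s₁²/n₁)²/(n₁-1) + (s₂²/n₂)²/(n₂-1)] ≈ 23.61
t = (x̄₁ - x̄₂) / SE = (54.29 - 60.80) / 2.5170 = -6.51 / 2.5170 = -2.586
p-value = 0.0163

Since p-value < α = 0.1, we reject H₀.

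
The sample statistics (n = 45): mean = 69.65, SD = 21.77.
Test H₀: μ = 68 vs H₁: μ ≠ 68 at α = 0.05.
One-sample t-test:
H₀: μ = 68
H₁: μ ≠ 68
df = n - 1 = 44
t = (x̄ - μ₀) / (s/√n) = (69.65 - 68) / (21.77/√45) = 0.508
p-value = 0.6137

Since p-value > α = 0.05, we fail to reject H₀.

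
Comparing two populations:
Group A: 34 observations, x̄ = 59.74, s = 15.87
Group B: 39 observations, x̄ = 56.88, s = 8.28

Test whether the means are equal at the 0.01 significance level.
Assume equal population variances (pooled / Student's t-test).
Student's two-sample t-test (equal variances):
H₀: μ₁ = μ₂
H₁: μ₁ ≠ μ₂
df = n₁ + n₂ - 2 = 71
Pooled variance s_p² = [(n₁-1)s₁² + (n₂-1)s₂²] / (n₁ + n₂ - 2) = [(33)(15.87²) + (38)(8.28²)] / 71 = 153.7535
SE = √(s_p²(1/n₁ + 1/n₂)) = √(153.7535 × (1/34 + 1/39)) = 2.9094
t = (x̄₁ - x̄₂) / SE = (59.74 - 56.88) / 2.9094 = 2.86 / 2.9094 = 0.983
p-value = 0.3289

Since p-value > α = 0.01, we fail to reject H₀.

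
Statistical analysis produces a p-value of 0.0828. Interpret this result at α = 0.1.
Since p = 0.0828 < α = 0.1, reject H₀.
There is sufficient evidence to reject the null hypothesis; the result is statistically significant at the 0.1 level.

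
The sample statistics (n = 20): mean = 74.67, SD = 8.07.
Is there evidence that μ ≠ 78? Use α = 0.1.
One-sample t-test:
H₀: μ = 78
H₁: μ ≠ 78
df = n - 1 = 19
t = (x̄ - μ₀) / (s/√n) = (74.67 - 78) / (8.07/√20) = -1.845
p-value = 0.0806

Since p-value < α = 0.1, we reject H₀.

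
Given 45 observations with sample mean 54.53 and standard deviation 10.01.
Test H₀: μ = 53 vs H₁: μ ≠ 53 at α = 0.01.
One-sample t-test:
H₀: μ = 53
H₁: μ ≠ 53
df = n - 1 = 44
t = (x̄ - μ₀) / (s/√n) = (54.53 - 53) / (10.01/√45) = 1.025
p-value = 0.3108

Since p-value > α = 0.01, we fail to reject H₀.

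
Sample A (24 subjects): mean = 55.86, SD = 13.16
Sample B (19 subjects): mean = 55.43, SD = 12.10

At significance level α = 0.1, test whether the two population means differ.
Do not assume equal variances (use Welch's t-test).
Welch's two-sample t-test:
H₀: μ₁ = μ₂
H₁: μ₁ ≠ μ₂
s₁²/n₁ = 13.16²/24 = 7.2161,  s₂²/n₂ = 12.10²/19 = 7.7058
SE = √(s₁²/n₁ + s₂²/n₂) = √(7.2161 + 7.7058) = 3.8629
df (Welch-Satterthwaite) = (s₁²/n₁ + s₂²/n₂)² / [(s₁²/n₁)²/(n₁-1) + (s₂²/n₂)²/(n₂-1)] ≈ 40.03
t = (x̄₁ - x̄₂) / SE = (55.86 - 55.43) / 3.8629 = 0.43 / 3.8629 = 0.111
p-value = 0.9119

Since p-value > α = 0.1, we fail to reject H₀.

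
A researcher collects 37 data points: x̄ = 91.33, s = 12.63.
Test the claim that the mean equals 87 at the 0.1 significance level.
One-sample t-test:
H₀: μ = 87
H₁: μ ≠ 87
df = n - 1 = 36
t = (x̄ - μ₀) / (s/√n) = (91.33 - 87) / (12.63/√37) = 2.085
p-value = 0.0442

Since p-value < α = 0.1, we reject H₀.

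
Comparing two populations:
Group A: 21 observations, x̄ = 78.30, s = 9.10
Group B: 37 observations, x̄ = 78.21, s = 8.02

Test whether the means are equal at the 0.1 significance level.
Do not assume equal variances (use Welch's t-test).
Welch's two-sample t-test:
H₀: μ₁ = μ₂
H₁: μ₁ ≠ μ₂
s₁²/n₁ = 9.10²/21 = 3.9433,  s₂²/n₂ = 8.02²/37 = 1.7384
SE = √(s₁²/n₁ + s₂²/n₂) = √(3.9433 + 1.7384) = 2.3836
df (Welch-Satterthwaite) = (s₁²/n₁ + s₂²/n₂)² / [(s₁²/n₁)²/(n₁-1) + (s₂²/n₂)²/(n₂-1)] ≈ 37.47
t = (x̄₁ - x̄₂) / SE = (78.30 - 78.21) / 2.3836 = 0.09 / 2.3836 = 0.038
p-value = 0.9701

Since p-value > α = 0.1, we fail to reject H₀.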